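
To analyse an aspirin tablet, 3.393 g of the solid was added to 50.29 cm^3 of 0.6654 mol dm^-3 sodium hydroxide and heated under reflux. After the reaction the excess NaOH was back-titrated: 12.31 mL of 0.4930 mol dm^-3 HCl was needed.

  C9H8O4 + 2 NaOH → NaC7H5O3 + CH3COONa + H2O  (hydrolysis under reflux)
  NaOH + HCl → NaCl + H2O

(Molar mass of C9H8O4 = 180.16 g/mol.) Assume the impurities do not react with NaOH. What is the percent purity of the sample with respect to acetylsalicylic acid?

n(NaOH) added = 0.05029 × 0.6654 = 0.03346 mol
n(HCl) used in back-titration = 0.01231 × 0.4930 = 6.069 × 10^-3 mol
n(NaOH) left over = 6.069 × 10^-3 mol (1:1 ratio)
n(NaOH) consumed by analyte = 0.03346 − 6.069 × 10^-3 = 0.02739 mol
From the 1:2 ratio, n(C9H8O4) = 1/2 × 0.02739 = 0.01370 mol
mass of C9H8O4 = 0.01370 × 180.16 = 2.468 g
% C9H8O4 = 2.468 / 3.393 × 100 = 72.73 %

72.73 %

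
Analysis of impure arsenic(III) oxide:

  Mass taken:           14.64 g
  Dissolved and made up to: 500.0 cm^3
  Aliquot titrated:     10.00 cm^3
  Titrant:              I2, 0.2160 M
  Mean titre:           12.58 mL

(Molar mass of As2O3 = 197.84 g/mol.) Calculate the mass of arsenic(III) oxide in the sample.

13.44 g

As2O3 + 2 I2 + 2 H2O → As2O5 + 4 HI
n(I2) per titration = 0.01258 × 0.2160 = 2.717 × 10^-3 mol
From the 1:2 ratio, n(As2O3) in each aliquot = 1/2 × 2.717 × 10^-3 = 1.359 × 10^-3 mol
n(As2O3) in the whole flask = 1.359 × 10^-3 × 500.0/10.00 = 0.06793 mol
mass of As2O3 = 0.06793 × 197.84 = 13.44 g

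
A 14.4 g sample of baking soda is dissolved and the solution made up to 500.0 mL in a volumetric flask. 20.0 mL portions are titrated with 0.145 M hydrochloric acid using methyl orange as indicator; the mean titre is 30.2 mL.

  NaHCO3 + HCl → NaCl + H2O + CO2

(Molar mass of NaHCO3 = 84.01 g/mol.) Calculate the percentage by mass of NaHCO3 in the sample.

n(HCl) per titration = 0.0302 × 0.145 = 4.38 × 10^-3 mol
n(NaHCO3) in each aliquot = 4.38 × 10^-3 mol (1:1 ratio)
n(NaHCO3) in the whole flask = 4.38 × 10^-3 × 500.0/20.0 = 0.109 mol
mass of NaHCO3 = 0.109 × 84.01 = 9.20 g
% NaHCO3 = 9.20 / 14.4 × 100 = 63.9 %

63.9 %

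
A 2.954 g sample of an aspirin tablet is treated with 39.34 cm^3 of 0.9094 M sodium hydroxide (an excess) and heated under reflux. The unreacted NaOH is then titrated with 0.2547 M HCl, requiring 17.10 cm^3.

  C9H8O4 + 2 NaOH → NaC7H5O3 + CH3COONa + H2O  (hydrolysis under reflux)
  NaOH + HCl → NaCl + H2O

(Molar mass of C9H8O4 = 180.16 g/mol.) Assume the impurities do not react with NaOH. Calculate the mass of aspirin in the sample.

2.830 g

n(NaOH) added = 0.03934 × 0.9094 = 0.03578 mol
n(HCl) used in back-titration = 0.01710 × 0.2547 = 4.355 × 10^-3 mol
n(NaOH) left over = 4.355 × 10^-3 mol (1:1 ratio)
n(NaOH) consumed by analyte = 0.03578 − 4.355 × 10^-3 = 0.03142 mol
From the 1:2 ratio, n(C9H8O4) = 1/2 × 0.03142 = 0.01571 mol
mass of C9H8O4 = 0.01571 × 180.16 = 2.830 g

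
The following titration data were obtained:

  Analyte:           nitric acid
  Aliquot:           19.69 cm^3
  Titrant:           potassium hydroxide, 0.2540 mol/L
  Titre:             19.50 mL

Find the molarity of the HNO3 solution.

HNO3 + KOH → KNO3 + H2O
n(KOH) = 0.01950 L × 0.2540 mol/L = 4.953 × 10^-3 mol
n(HNO3) = 4.953 × 10^-3 mol (1:1 mole ratio)
[HNO3] = 4.953 × 10^-3 mol / 0.01969 L = 0.2515 mol/L

0.2515 mol/L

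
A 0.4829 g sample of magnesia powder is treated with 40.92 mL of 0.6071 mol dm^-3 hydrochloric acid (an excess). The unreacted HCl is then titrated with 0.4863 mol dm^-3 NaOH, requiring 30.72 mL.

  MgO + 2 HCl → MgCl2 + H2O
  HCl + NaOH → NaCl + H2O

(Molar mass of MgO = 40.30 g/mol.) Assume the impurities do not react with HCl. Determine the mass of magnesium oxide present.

n(HCl) added = 0.04092 × 0.6071 = 0.02484 mol
n(NaOH) used in back-titration = 0.03072 × 0.4863 = 0.01494 mol
n(HCl) left over = 0.01494 mol (1:1 ratio)
n(HCl) consumed by analyte = 0.02484 − 0.01494 = 9.903 × 10^-3 mol
From the 1:2 ratio, n(MgO) = 1/2 × 9.903 × 10^-3 = 4.952 × 10^-3 mol
mass of MgO = 4.952 × 10^-3 × 40.30 = 0.1996 g

0.1996 g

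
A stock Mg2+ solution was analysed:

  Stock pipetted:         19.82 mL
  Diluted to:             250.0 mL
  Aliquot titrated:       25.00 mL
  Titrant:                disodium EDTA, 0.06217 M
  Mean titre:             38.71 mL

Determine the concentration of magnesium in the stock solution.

1.214 M

Mg^2+ + EDTA^4- → [Mg(EDTA)]^2-
n(EDTA) = 0.03871 × 0.06217 = 2.407 × 10^-3 mol
n(Mg2+) in the aliquot = 2.407 × 10^-3 mol (1:1 ratio)
[Mg2+]_dilute = 2.407 × 10^-3 / 0.02500 = 0.09626 mol/L
Dilution factor = 250.0 / 19.82 = 12.61
[Mg2+]_stock = 0.09626 × 12.61 = 1.214 mol/L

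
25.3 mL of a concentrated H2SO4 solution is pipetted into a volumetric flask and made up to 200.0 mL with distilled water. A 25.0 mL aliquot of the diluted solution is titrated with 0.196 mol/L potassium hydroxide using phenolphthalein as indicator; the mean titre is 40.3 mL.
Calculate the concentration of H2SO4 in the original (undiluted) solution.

1.25 mol/L

H2SO4 + 2 KOH → K2SO4 + 2 H2O
n(KOH) = 0.0403 × 0.196 = 7.90 × 10^-3 mol
From the 1:2 ratio, n(H2SO4) in the aliquot = 1/2 × 7.90 × 10^-3 = 3.95 × 10^-3 mol
[H2SO4]_dilute = 3.95 × 10^-3 / 0.0250 = 0.158 mol/L
Dilution factor = 200.0 / 25.3 = 7.905
[H2SO4]_stock = 0.158 × 7.905 = 1.25 mol/L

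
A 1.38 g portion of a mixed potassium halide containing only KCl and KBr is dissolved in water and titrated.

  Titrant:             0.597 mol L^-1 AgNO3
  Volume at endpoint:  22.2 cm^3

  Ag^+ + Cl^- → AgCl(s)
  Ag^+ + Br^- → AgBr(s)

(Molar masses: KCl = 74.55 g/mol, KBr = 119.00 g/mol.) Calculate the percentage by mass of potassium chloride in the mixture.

n(AgNO3) = 0.0222 × 0.597 = 0.0133 mol
Let x = n(KCl), y = n(KBr).
Titrant: 1x + 1y = 0.0133;  mass: 74.55x + 119.00y = 1.38
Solving, x = 4.44 × 10^-3 mol, y = 8.82 × 10^-3 mol
mass of KCl = 4.44 × 10^-3 × 74.55 = 0.331 g
% KCl = 0.331 / 1.38 × 100 = 24.0 %

24.0 %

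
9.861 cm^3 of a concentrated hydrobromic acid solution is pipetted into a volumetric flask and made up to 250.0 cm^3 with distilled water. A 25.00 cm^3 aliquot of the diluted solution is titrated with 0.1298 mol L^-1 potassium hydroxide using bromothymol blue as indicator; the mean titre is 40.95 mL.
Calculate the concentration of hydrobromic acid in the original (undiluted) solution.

HBr + KOH → KBr + H2O
n(KOH) = 0.04095 × 0.1298 = 5.315 × 10^-3 mol
n(HBr) in the aliquot = 5.315 × 10^-3 mol (1:1 ratio)
[HBr]_dilute = 5.315 × 10^-3 / 0.02500 = 0.2126 mol/L
Dilution factor = 250.0 / 9.861 = 25.35
[HBr]_stock = 0.2126 × 25.35 = 5.390 mol/L

5.390 mol/L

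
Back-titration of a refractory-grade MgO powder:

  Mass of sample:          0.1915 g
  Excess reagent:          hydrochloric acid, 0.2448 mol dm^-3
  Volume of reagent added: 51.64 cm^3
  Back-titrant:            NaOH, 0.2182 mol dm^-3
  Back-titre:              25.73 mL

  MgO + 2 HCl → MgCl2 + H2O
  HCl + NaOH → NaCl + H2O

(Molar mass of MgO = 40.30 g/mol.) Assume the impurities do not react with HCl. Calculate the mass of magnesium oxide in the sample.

0.1416 g

n(HCl) added = 0.05164 × 0.2448 = 0.01264 mol
n(NaOH) used in back-titration = 0.02573 × 0.2182 = 5.614 × 10^-3 mol
n(HCl) left over = 5.614 × 10^-3 mol (1:1 ratio)
n(HCl) consumed by analyte = 0.01264 − 5.614 × 10^-3 = 7.027 × 10^-3 mol
From the 1:2 ratio, n(MgO) = 1/2 × 7.027 × 10^-3 = 3.514 × 10^-3 mol
mass of MgO = 3.514 × 10^-3 × 40.30 = 0.1416 g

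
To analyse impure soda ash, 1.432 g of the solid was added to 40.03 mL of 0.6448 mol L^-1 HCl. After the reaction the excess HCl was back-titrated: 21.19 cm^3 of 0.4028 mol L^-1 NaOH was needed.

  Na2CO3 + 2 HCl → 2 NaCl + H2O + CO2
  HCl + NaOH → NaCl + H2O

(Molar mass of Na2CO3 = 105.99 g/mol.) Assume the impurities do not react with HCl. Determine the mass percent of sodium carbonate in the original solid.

63.93 %

n(HCl) added = 0.04003 × 0.6448 = 0.02581 mol
n(NaOH) used in back-titration = 0.02119 × 0.4028 = 8.535 × 10^-3 mol
n(HCl) left over = 8.535 × 10^-3 mol (1:1 ratio)
n(HCl) consumed by analyte = 0.02581 − 8.535 × 10^-3 = 0.01728 mol
From the 1:2 ratio, n(Na2CO3) = 1/2 × 0.01728 = 8.638 × 10^-3 mol
mass of Na2CO3 = 8.638 × 10^-3 × 105.99 = 0.9155 g
% Na2CO3 = 0.9155 / 1.432 × 100 = 63.93 %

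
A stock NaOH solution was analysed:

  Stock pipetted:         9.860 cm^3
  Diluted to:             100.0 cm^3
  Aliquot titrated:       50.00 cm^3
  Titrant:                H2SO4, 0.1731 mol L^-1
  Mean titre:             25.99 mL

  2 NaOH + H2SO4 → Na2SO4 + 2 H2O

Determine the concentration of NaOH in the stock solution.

1.825 mol/L

n(H2SO4) = 0.02599 × 0.1731 = 4.499 × 10^-3 mol
From the 2:1 ratio, n(NaOH) in the aliquot = 2/1 × 4.499 × 10^-3 = 8.998 × 10^-3 mol
[NaOH]_dilute = 8.998 × 10^-3 / 0.05000 = 0.1800 mol/L
Dilution factor = 100.0 / 9.860 = 10.14
[NaOH]_stock = 0.1800 × 10.14 = 1.825 mol/L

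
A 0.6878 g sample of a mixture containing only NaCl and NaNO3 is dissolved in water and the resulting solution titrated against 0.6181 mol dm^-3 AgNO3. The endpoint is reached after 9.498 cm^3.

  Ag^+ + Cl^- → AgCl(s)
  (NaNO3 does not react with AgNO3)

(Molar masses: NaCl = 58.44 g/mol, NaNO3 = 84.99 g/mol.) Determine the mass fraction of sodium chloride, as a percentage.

n(AgNO3) = 0.009498 × 0.6181 = 5.871 × 10^-3 mol
Let x = n(NaCl), y = n(NaNO3).
Titrant: 1x = 5.871 × 10^-3;  mass: 58.44x + 84.99y = 0.6878
Solving, x = 5.871 × 10^-3 mol, y = 4.056 × 10^-3 mol
mass of NaCl = 5.871 × 10^-3 × 58.44 = 0.3431 g
% NaCl = 0.3431 / 0.6878 × 100 = 49.88 %

49.88 %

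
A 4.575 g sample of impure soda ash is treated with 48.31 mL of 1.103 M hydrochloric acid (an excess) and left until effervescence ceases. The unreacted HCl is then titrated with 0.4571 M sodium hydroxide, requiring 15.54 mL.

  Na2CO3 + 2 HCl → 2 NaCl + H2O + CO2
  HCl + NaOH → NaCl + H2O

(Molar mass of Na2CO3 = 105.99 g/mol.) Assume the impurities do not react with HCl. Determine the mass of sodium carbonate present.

2.447 g

n(HCl) added = 0.04831 × 1.103 = 0.05329 mol
n(NaOH) used in back-titration = 0.01554 × 0.4571 = 7.103 × 10^-3 mol
n(HCl) left over = 7.103 × 10^-3 mol (1:1 ratio)
n(HCl) consumed by analyte = 0.05329 − 7.103 × 10^-3 = 0.04618 mol
From the 1:2 ratio, n(Na2CO3) = 1/2 × 0.04618 = 0.02309 mol
mass of Na2CO3 = 0.02309 × 105.99 = 2.447 g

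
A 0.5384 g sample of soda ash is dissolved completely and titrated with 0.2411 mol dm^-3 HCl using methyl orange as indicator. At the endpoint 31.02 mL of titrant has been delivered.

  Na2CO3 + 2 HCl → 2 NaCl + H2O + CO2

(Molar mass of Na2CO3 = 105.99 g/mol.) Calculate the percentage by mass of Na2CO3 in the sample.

73.62 %

n(HCl) = 0.03102 L × 0.2411 mol/L = 7.479 × 10^-3 mol
From the 1:2 ratio, n(Na2CO3) = 1/2 × 7.479 × 10^-3 = 3.739 × 10^-3 mol
mass of Na2CO3 = 3.739 × 10^-3 × 105.99 g/mol = 0.3963 g
% Na2CO3 = 0.3963 / 0.5384 × 100 = 73.62 %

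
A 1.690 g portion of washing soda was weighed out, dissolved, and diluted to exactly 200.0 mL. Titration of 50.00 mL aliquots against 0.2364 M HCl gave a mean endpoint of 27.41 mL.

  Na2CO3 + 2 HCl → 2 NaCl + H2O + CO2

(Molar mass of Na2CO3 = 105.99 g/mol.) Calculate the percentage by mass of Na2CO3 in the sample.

n(HCl) per titration = 0.02741 × 0.2364 = 6.480 × 10^-3 mol
From the 1:2 ratio, n(Na2CO3) in each aliquot = 1/2 × 6.480 × 10^-3 = 3.240 × 10^-3 mol
n(Na2CO3) in the whole flask = 3.240 × 10^-3 × 200.0/50.00 = 0.01296 mol
mass of Na2CO3 = 0.01296 × 105.99 = 1.374 g
% Na2CO3 = 1.374 / 1.690 × 100 = 81.28 %

81.28 %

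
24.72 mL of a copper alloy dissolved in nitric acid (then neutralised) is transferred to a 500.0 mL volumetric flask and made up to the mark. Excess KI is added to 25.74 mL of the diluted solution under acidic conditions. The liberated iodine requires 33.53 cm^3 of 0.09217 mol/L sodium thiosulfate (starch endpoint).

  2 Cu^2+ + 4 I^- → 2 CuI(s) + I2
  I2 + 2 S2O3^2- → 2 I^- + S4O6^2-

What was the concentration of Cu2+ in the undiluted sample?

n(S2O3^2-) = 0.03353 × 0.09217 = 3.090 × 10^-3 mol
n(I2) = n(S2O3^2-)/2 = 1.545 × 10^-3 mol
From the 2:1 ratio, n(Cu2+) in the aliquot = 2/1 × 1.545 × 10^-3 = 3.090 × 10^-3 mol
[Cu2+]_dilute = 3.090 × 10^-3 / 0.02574 = 0.1201 mol/L
[Cu2+]_original = 0.1201 × 500.0/24.72 = 2.428 mol/L

2.428 mol/L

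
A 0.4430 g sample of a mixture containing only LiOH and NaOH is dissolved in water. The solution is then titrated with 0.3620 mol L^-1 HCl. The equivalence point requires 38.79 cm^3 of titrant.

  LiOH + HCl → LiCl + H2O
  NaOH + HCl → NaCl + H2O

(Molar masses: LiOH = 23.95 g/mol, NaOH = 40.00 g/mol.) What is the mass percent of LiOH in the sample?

n(HCl) = 0.03879 × 0.3620 = 0.01404 mol
Let x = n(LiOH), y = n(NaOH).
Titrant: 1x + 1y = 0.01404;  mass: 23.95x + 40.00y = 0.4430
Solving, x = 7.394 × 10^-3 mol, y = 6.648 × 10^-3 mol
mass of LiOH = 7.394 × 10^-3 × 23.95 = 0.1771 g
% LiOH = 0.1771 / 0.4430 × 100 = 39.98 %

39.98 %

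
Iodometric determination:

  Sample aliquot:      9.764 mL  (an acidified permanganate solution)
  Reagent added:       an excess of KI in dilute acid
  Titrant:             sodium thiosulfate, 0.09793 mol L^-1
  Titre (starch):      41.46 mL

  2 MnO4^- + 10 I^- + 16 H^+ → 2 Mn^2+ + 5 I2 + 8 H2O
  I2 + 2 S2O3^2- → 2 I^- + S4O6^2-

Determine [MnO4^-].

0.08317 mol/L

n(S2O3^2-) = 0.04146 × 0.09793 = 4.060 × 10^-3 mol
n(I2) = n(S2O3^2-)/2 = 2.030 × 10^-3 mol
From the 2:5 ratio, n(MnO4^-) in the aliquot = 2/5 × 2.030 × 10^-3 = 8.120 × 10^-4 mol
[MnO4^-] = 8.120 × 10^-4 / 0.009764 = 0.08317 mol/L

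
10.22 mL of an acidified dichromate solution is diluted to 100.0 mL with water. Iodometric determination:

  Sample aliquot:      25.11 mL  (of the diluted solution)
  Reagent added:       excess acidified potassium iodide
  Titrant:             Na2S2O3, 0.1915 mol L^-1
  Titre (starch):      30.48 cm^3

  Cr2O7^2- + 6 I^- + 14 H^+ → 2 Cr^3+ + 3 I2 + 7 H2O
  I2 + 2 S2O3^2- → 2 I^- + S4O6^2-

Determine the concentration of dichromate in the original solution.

0.3791 mol/L

n(S2O3^2-) = 0.03048 × 0.1915 = 5.837 × 10^-3 mol
n(I2) = n(S2O3^2-)/2 = 2.918 × 10^-3 mol
From the 1:3 ratio, n(Cr2O7^2-) in the aliquot = 1/3 × 2.918 × 10^-3 = 9.728 × 10^-4 mol
[Cr2O7^2-]_dilute = 9.728 × 10^-4 / 0.02511 = 0.03874 mol/L
[Cr2O7^2-]_original = 0.03874 × 100.0/10.22 = 0.3791 mol/L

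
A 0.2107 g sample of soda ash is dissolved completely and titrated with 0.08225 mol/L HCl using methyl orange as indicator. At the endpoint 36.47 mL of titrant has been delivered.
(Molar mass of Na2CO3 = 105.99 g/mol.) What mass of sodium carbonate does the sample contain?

0.1590 g

Na2CO3 + 2 HCl → 2 NaCl + H2O + CO2
n(HCl) = 0.03647 L × 0.08225 mol/L = 3.000 × 10^-3 mol
From the 1:2 ratio, n(Na2CO3) = 1/2 × 3.000 × 10^-3 = 1.500 × 10^-3 mol
mass of Na2CO3 = 1.500 × 10^-3 × 105.99 g/mol = 0.1590 g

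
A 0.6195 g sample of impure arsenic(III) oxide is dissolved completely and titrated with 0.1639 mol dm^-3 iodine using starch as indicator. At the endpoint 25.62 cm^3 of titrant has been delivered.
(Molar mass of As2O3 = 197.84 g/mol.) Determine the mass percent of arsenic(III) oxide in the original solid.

As2O3 + 2 I2 + 2 H2O → As2O5 + 4 HI
n(I2) = 0.02562 L × 0.1639 mol/L = 4.199 × 10^-3 mol
From the 1:2 ratio, n(As2O3) = 1/2 × 4.199 × 10^-3 = 2.100 × 10^-3 mol
mass of As2O3 = 2.100 × 10^-3 × 197.84 g/mol = 0.4154 g
% As2O3 = 0.4154 / 0.6195 × 100 = 67.05 %

67.05 %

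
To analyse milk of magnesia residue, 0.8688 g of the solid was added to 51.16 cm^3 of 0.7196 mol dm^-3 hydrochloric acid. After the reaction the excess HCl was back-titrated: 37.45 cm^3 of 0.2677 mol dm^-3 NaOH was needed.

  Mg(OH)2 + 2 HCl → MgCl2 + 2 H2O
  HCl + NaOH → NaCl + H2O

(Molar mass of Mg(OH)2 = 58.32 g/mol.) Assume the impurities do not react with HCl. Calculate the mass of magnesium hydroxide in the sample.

n(HCl) added = 0.05116 × 0.7196 = 0.03681 mol
n(NaOH) used in back-titration = 0.03745 × 0.2677 = 0.01003 mol
n(HCl) left over = 0.01003 mol (1:1 ratio)
n(HCl) consumed by analyte = 0.03681 − 0.01003 = 0.02679 mol
From the 1:2 ratio, n(Mg(OH)2) = 1/2 × 0.02679 = 0.01339 mol
mass of Mg(OH)2 = 0.01339 × 58.32 = 0.7812 g

0.7812 g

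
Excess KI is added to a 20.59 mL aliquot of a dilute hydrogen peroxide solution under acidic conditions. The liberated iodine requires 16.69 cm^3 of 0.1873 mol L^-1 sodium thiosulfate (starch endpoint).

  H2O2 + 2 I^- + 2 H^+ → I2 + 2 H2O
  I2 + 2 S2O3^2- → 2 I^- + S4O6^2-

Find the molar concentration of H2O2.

0.07591 mol/L

n(S2O3^2-) = 0.01669 × 0.1873 = 3.126 × 10^-3 mol
n(I2) = n(S2O3^2-)/2 = 1.563 × 10^-3 mol
n(H2O2) in the aliquot = 1.563 × 10^-3 mol (1:1 ratio)
[H2O2] = 1.563 × 10^-3 / 0.02059 = 0.07591 mol/L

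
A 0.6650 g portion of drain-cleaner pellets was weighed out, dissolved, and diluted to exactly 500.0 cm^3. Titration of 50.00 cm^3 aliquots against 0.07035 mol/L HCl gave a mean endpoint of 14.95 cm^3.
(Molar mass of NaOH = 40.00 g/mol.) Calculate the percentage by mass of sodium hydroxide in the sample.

63.26 %

NaOH + HCl → NaCl + H2O
n(HCl) per titration = 0.01495 × 0.07035 = 1.052 × 10^-3 mol
n(NaOH) in each aliquot = 1.052 × 10^-3 mol (1:1 ratio)
n(NaOH) in the whole flask = 1.052 × 10^-3 × 500.0/50.00 = 0.01052 mol
mass of NaOH = 0.01052 × 40.00 = 0.4207 g
% NaOH = 0.4207 / 0.6650 × 100 = 63.26 %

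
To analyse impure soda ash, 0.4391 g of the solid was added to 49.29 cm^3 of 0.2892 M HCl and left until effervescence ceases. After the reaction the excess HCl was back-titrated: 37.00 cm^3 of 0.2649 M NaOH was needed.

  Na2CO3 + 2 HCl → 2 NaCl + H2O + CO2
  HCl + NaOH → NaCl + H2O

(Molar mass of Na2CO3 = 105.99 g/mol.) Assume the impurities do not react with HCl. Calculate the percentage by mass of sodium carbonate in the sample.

53.75 %

n(HCl) added = 0.04929 × 0.2892 = 0.01425 mol
n(NaOH) used in back-titration = 0.03700 × 0.2649 = 9.801 × 10^-3 mol
n(HCl) left over = 9.801 × 10^-3 mol (1:1 ratio)
n(HCl) consumed by analyte = 0.01425 − 9.801 × 10^-3 = 4.453 × 10^-3 mol
From the 1:2 ratio, n(Na2CO3) = 1/2 × 4.453 × 10^-3 = 2.227 × 10^-3 mol
mass of Na2CO3 = 2.227 × 10^-3 × 105.99 = 0.2360 g
% Na2CO3 = 0.2360 / 0.4391 × 100 = 53.75 %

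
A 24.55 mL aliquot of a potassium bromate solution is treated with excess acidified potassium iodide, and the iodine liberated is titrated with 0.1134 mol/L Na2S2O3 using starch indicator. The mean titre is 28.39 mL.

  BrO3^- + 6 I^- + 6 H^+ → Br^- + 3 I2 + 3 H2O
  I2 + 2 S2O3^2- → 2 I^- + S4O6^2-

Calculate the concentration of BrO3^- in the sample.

0.02186 mol/L

n(S2O3^2-) = 0.02839 × 0.1134 = 3.219 × 10^-3 mol
n(I2) = n(S2O3^2-)/2 = 1.610 × 10^-3 mol
From the 1:3 ratio, n(BrO3^-) in the aliquot = 1/3 × 1.610 × 10^-3 = 5.366 × 10^-4 mol
[BrO3^-] = 5.366 × 10^-4 / 0.02455 = 0.02186 mol/L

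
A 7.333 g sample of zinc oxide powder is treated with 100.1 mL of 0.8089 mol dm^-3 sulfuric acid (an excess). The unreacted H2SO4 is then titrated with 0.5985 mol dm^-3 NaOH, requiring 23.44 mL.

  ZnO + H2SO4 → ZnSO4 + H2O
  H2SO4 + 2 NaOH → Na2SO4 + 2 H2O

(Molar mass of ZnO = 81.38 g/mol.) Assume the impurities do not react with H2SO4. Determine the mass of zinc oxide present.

6.019 g

n(H2SO4) added = 0.1001 × 0.8089 = 0.08097 mol
n(NaOH) used in back-titration = 0.02344 × 0.5985 = 0.01403 mol
From the 1:2 ratio, n(H2SO4) left over = 1/2 × 0.01403 = 7.014 × 10^-3 mol
n(H2SO4) consumed by analyte = 0.08097 − 7.014 × 10^-3 = 0.07396 mol
n(ZnO) = 0.07396 mol (1:1 ratio)
mass of ZnO = 0.07396 × 81.38 = 6.019 g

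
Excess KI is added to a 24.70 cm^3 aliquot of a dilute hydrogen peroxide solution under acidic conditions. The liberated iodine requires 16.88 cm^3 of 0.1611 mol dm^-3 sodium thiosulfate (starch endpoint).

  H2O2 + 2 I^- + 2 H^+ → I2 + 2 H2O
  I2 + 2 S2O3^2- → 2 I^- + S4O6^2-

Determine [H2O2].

0.05505 mol/L

n(S2O3^2-) = 0.01688 × 0.1611 = 2.719 × 10^-3 mol
n(I2) = n(S2O3^2-)/2 = 1.360 × 10^-3 mol
n(H2O2) in the aliquot = 1.360 × 10^-3 mol (1:1 ratio)
[H2O2] = 1.360 × 10^-3 / 0.02470 = 0.05505 mol/L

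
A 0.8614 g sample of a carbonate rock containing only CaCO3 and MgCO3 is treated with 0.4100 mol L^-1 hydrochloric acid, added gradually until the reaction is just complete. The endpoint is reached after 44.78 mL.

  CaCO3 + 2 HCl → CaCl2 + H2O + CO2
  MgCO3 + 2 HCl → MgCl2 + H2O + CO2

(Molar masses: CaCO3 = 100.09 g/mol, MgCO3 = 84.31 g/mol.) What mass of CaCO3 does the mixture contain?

0.5546 g

n(HCl) = 0.04478 × 0.4100 = 0.01836 mol
Let x = n(CaCO3), y = n(MgCO3).
Titrant: 2x + 2y = 0.01836;  mass: 100.09x + 84.31y = 0.8614
Solving, x = 5.541 × 10^-3 mol, y = 3.639 × 10^-3 mol
mass of CaCO3 = 5.541 × 10^-3 × 100.09 = 0.5546 g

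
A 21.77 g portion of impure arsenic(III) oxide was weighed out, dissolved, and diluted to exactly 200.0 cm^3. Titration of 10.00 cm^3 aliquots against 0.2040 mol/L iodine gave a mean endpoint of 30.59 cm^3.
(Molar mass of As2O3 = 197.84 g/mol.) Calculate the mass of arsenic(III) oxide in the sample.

12.35 g

As2O3 + 2 I2 + 2 H2O → As2O5 + 4 HI
n(I2) per titration = 0.03059 × 0.2040 = 6.240 × 10^-3 mol
From the 1:2 ratio, n(As2O3) in each aliquot = 1/2 × 6.240 × 10^-3 = 3.120 × 10^-3 mol
n(As2O3) in the whole flask = 3.120 × 10^-3 × 200.0/10.00 = 0.06240 mol
mass of As2O3 = 0.06240 × 197.84 = 12.35 g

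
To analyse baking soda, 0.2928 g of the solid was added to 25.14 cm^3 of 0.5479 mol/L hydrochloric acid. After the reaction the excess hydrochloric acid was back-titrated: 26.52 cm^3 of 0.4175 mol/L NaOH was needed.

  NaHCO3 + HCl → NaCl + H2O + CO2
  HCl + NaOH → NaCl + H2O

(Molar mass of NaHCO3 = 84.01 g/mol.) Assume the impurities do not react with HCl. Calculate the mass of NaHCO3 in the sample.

n(HCl) added = 0.02514 × 0.5479 = 0.01377 mol
n(NaOH) used in back-titration = 0.02652 × 0.4175 = 0.01107 mol
n(HCl) left over = 0.01107 mol (1:1 ratio)
n(HCl) consumed by analyte = 0.01377 − 0.01107 = 2.702 × 10^-3 mol
n(NaHCO3) = 2.702 × 10^-3 mol (1:1 ratio)
mass of NaHCO3 = 2.702 × 10^-3 × 84.01 = 0.2270 g

0.2270 g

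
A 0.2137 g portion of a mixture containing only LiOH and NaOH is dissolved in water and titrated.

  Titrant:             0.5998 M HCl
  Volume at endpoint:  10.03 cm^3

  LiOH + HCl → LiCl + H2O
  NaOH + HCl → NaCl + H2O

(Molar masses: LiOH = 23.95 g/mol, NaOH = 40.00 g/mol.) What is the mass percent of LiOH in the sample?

18.81 %

n(HCl) = 0.01003 × 0.5998 = 6.016 × 10^-3 mol
Let x = n(LiOH), y = n(NaOH).
Titrant: 1x + 1y = 6.016 × 10^-3;  mass: 23.95x + 40.00y = 0.2137
Solving, x = 1.678 × 10^-3 mol, y = 4.338 × 10^-3 mol
mass of LiOH = 1.678 × 10^-3 × 23.95 = 0.04020 g
% LiOH = 0.04020 / 0.2137 × 100 = 18.81 %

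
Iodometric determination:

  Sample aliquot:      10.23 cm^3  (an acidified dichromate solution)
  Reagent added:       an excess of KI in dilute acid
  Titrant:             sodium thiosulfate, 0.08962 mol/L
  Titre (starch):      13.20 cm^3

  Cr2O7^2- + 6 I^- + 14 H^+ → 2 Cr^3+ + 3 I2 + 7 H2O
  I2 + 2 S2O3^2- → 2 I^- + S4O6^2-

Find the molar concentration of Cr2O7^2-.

0.01927 mol/L

n(S2O3^2-) = 0.01320 × 0.08962 = 1.183 × 10^-3 mol
n(I2) = n(S2O3^2-)/2 = 5.915 × 10^-4 mol
From the 1:3 ratio, n(Cr2O7^2-) in the aliquot = 1/3 × 5.915 × 10^-4 = 1.972 × 10^-4 mol
[Cr2O7^2-] = 1.972 × 10^-4 / 0.01023 = 0.01927 mol/L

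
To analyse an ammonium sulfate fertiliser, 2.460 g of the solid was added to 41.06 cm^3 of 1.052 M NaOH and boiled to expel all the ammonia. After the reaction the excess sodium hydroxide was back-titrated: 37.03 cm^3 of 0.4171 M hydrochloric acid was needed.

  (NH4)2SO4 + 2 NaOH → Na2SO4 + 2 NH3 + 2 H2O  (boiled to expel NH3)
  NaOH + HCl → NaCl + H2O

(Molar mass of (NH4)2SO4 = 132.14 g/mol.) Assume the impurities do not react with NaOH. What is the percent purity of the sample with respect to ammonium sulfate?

74.53 %

n(NaOH) added = 0.04106 × 1.052 = 0.04320 mol
n(HCl) used in back-titration = 0.03703 × 0.4171 = 0.01545 mol
n(NaOH) left over = 0.01545 mol (1:1 ratio)
n(NaOH) consumed by analyte = 0.04320 − 0.01545 = 0.02775 mol
From the 1:2 ratio, n((NH4)2SO4) = 1/2 × 0.02775 = 0.01387 mol
mass of (NH4)2SO4 = 0.01387 × 132.14 = 1.833 g
% (NH4)2SO4 = 1.833 / 2.460 × 100 = 74.53 %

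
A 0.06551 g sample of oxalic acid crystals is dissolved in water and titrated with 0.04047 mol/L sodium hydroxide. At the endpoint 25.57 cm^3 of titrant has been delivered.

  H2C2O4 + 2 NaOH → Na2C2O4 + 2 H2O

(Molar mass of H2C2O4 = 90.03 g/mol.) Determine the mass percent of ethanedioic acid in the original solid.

n(NaOH) = 0.02557 L × 0.04047 mol/L = 1.035 × 10^-3 mol
From the 1:2 ratio, n(H2C2O4) = 1/2 × 1.035 × 10^-3 = 5.174 × 10^-4 mol
mass of H2C2O4 = 5.174 × 10^-4 × 90.03 g/mol = 0.04658 g
% H2C2O4 = 0.04658 / 0.06551 × 100 = 71.11 %

71.11 %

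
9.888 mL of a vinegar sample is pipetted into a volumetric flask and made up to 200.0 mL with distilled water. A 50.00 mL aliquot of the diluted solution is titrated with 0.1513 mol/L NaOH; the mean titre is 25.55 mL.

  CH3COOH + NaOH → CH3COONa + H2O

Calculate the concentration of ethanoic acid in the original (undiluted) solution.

1.564 mol/L

n(NaOH) = 0.02555 × 0.1513 = 3.866 × 10^-3 mol
n(CH3COOH) in the aliquot = 3.866 × 10^-3 mol (1:1 ratio)
[CH3COOH]_dilute = 3.866 × 10^-3 / 0.05000 = 0.07731 mol/L
Dilution factor = 200.0 / 9.888 = 20.23
[CH3COOH]_stock = 0.07731 × 20.23 = 1.564 mol/L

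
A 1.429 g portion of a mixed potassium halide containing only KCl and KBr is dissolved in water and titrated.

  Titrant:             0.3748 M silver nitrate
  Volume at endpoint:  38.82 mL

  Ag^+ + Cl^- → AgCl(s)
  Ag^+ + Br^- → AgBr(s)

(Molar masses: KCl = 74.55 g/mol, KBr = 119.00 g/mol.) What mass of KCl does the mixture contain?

n(AgNO3) = 0.03882 × 0.3748 = 0.01455 mol
Let x = n(KCl), y = n(KBr).
Titrant: 1x + 1y = 0.01455;  mass: 74.55x + 119.00y = 1.429
Solving, x = 6.804 × 10^-3 mol, y = 7.746 × 10^-3 mol
mass of KCl = 6.804 × 10^-3 × 74.55 = 0.5072 g

0.5072 g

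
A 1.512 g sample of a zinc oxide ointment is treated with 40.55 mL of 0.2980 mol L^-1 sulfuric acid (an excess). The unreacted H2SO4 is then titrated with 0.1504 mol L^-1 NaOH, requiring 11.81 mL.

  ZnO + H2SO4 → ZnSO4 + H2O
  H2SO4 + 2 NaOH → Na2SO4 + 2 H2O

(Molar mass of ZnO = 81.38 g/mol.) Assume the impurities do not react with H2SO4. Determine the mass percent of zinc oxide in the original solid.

n(H2SO4) added = 0.04055 × 0.2980 = 0.01208 mol
n(NaOH) used in back-titration = 0.01181 × 0.1504 = 1.776 × 10^-3 mol
From the 1:2 ratio, n(H2SO4) left over = 1/2 × 1.776 × 10^-3 = 8.881 × 10^-4 mol
n(H2SO4) consumed by analyte = 0.01208 − 8.881 × 10^-4 = 0.01120 mol
n(ZnO) = 0.01120 mol (1:1 ratio)
mass of ZnO = 0.01120 × 81.38 = 0.9111 g
% ZnO = 0.9111 / 1.512 × 100 = 60.26 %

60.26 %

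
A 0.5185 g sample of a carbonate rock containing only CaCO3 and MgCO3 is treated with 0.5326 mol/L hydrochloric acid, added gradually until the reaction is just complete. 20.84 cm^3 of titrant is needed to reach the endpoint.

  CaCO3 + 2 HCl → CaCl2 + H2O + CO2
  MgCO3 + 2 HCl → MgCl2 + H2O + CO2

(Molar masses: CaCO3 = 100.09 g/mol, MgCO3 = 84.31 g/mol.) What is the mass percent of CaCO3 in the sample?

n(HCl) = 0.02084 × 0.5326 = 0.01110 mol
Let x = n(CaCO3), y = n(MgCO3).
Titrant: 2x + 2y = 0.01110;  mass: 100.09x + 84.31y = 0.5185
Solving, x = 3.207 × 10^-3 mol, y = 2.343 × 10^-3 mol
mass of CaCO3 = 3.207 × 10^-3 × 100.09 = 0.3210 g
% CaCO3 = 0.3210 / 0.5185 × 100 = 61.91 %

61.91 %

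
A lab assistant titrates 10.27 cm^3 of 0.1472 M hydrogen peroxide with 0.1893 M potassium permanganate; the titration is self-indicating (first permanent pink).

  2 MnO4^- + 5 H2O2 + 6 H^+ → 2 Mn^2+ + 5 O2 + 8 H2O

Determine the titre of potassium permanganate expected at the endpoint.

3.194 mL

n(H2O2) = 0.01027 L × 0.1472 mol/L = 1.512 × 10^-3 mol
From the 2:5 stoichiometry, n(KMnO4) = 2/5 × 1.512 × 10^-3 = 6.047 × 10^-4 mol
V(KMnO4) = 6.047 × 10^-4 mol / 0.1893 mol/L = 0.003194 L = 3.194 mL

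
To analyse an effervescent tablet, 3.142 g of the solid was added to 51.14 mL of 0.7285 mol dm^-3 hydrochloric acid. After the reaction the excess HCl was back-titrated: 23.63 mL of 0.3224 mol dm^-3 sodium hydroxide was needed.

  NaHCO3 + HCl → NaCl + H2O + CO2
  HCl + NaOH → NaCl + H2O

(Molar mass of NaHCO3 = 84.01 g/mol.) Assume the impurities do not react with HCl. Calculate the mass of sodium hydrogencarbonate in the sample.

n(HCl) added = 0.05114 × 0.7285 = 0.03726 mol
n(NaOH) used in back-titration = 0.02363 × 0.3224 = 7.618 × 10^-3 mol
n(HCl) left over = 7.618 × 10^-3 mol (1:1 ratio)
n(HCl) consumed by analyte = 0.03726 − 7.618 × 10^-3 = 0.02964 mol
n(NaHCO3) = 0.02964 mol (1:1 ratio)
mass of NaHCO3 = 0.02964 × 84.01 = 2.490 g

2.490 g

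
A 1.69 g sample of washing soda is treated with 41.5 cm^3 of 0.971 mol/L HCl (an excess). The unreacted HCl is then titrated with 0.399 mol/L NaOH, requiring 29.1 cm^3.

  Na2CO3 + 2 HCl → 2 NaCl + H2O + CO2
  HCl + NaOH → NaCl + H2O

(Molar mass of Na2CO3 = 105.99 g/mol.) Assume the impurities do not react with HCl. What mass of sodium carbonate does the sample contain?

n(HCl) added = 0.0415 × 0.971 = 0.0403 mol
n(NaOH) used in back-titration = 0.0291 × 0.399 = 0.0116 mol
n(HCl) left over = 0.0116 mol (1:1 ratio)
n(HCl) consumed by analyte = 0.0403 − 0.0116 = 0.0287 mol
From the 1:2 ratio, n(Na2CO3) = 1/2 × 0.0287 = 0.0143 mol
mass of Na2CO3 = 0.0143 × 105.99 = 1.52 g

1.52 g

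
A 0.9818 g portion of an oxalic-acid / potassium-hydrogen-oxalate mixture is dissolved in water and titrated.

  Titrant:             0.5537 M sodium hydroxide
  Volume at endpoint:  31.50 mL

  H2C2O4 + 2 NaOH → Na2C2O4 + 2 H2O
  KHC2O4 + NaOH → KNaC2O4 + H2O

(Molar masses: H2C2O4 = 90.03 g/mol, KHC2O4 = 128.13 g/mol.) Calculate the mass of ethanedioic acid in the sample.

n(NaOH) = 0.03150 × 0.5537 = 0.01744 mol
Let x = n(H2C2O4), y = n(KHC2O4).
Titrant: 2x + 1y = 0.01744;  mass: 90.03x + 128.13y = 0.9818
Solving, x = 7.538 × 10^-3 mol, y = 2.366 × 10^-3 mol
mass of H2C2O4 = 7.538 × 10^-3 × 90.03 = 0.6786 g

0.6786 g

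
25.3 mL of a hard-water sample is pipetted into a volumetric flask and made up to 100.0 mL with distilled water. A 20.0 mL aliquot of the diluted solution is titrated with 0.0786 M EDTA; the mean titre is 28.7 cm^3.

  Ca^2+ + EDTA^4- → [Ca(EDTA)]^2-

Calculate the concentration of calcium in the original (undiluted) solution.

0.446 M

n(EDTA) = 0.0287 × 0.0786 = 2.26 × 10^-3 mol
n(Ca2+) in the aliquot = 2.26 × 10^-3 mol (1:1 ratio)
[Ca2+]_dilute = 2.26 × 10^-3 / 0.0200 = 0.113 mol/L
Dilution factor = 100.0 / 25.3 = 3.953
[Ca2+]_stock = 0.113 × 3.953 = 0.446 mol/L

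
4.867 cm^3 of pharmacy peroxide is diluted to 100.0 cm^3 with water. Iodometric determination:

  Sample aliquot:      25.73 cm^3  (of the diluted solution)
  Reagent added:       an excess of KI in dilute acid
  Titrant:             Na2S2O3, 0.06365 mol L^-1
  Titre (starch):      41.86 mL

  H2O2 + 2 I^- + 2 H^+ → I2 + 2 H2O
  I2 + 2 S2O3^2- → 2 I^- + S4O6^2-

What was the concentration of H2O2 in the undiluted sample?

n(S2O3^2-) = 0.04186 × 0.06365 = 2.664 × 10^-3 mol
n(I2) = n(S2O3^2-)/2 = 1.332 × 10^-3 mol
n(H2O2) in the aliquot = 1.332 × 10^-3 mol (1:1 ratio)
[H2O2]_dilute = 1.332 × 10^-3 / 0.02573 = 0.05178 mol/L
[H2O2]_original = 0.05178 × 100.0/4.867 = 1.064 mol/L

1.064 mol/L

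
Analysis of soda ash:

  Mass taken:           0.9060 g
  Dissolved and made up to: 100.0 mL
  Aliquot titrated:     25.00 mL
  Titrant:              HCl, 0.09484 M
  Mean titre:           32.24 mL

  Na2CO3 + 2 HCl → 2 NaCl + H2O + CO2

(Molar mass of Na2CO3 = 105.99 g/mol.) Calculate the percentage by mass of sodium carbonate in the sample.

n(HCl) per titration = 0.03224 × 0.09484 = 3.058 × 10^-3 mol
From the 1:2 ratio, n(Na2CO3) in each aliquot = 1/2 × 3.058 × 10^-3 = 1.529 × 10^-3 mol
n(Na2CO3) in the whole flask = 1.529 × 10^-3 × 100.0/25.00 = 6.115 × 10^-3 mol
mass of Na2CO3 = 6.115 × 10^-3 × 105.99 = 0.6482 g
% Na2CO3 = 0.6482 / 0.9060 × 100 = 71.54 %

71.54 %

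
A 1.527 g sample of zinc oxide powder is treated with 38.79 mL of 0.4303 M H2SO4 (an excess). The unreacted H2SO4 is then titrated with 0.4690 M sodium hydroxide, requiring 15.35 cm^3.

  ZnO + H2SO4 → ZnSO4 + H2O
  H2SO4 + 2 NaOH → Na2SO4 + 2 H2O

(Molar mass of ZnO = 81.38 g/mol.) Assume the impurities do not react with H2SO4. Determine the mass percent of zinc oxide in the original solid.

n(H2SO4) added = 0.03879 × 0.4303 = 0.01669 mol
n(NaOH) used in back-titration = 0.01535 × 0.4690 = 7.199 × 10^-3 mol
From the 1:2 ratio, n(H2SO4) left over = 1/2 × 7.199 × 10^-3 = 3.600 × 10^-3 mol
n(H2SO4) consumed by analyte = 0.01669 − 3.600 × 10^-3 = 0.01309 mol
n(ZnO) = 0.01309 mol (1:1 ratio)
mass of ZnO = 0.01309 × 81.38 = 1.065 g
% ZnO = 1.065 / 1.527 × 100 = 69.77 %

69.77 %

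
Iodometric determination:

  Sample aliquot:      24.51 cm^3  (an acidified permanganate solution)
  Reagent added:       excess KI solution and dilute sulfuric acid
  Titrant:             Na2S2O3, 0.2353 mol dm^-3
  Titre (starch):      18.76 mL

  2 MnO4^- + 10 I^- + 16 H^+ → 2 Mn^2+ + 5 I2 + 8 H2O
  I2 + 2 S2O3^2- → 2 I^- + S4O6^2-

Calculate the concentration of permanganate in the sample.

0.03602 mol/L

n(S2O3^2-) = 0.01876 × 0.2353 = 4.414 × 10^-3 mol
n(I2) = n(S2O3^2-)/2 = 2.207 × 10^-3 mol
From the 2:5 ratio, n(MnO4^-) in the aliquot = 2/5 × 2.207 × 10^-3 = 8.828 × 10^-4 mol
[MnO4^-] = 8.828 × 10^-4 / 0.02451 = 0.03602 mol/L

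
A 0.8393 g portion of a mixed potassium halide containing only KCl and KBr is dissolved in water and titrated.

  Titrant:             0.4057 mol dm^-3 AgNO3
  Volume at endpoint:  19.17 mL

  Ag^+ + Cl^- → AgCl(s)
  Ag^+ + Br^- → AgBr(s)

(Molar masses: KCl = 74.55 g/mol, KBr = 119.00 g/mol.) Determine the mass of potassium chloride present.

0.1446 g

n(AgNO3) = 0.01917 × 0.4057 = 7.777 × 10^-3 mol
Let x = n(KCl), y = n(KBr).
Titrant: 1x + 1y = 7.777 × 10^-3;  mass: 74.55x + 119.00y = 0.8393
Solving, x = 1.939 × 10^-3 mol, y = 5.838 × 10^-3 mol
mass of KCl = 1.939 × 10^-3 × 74.55 = 0.1446 g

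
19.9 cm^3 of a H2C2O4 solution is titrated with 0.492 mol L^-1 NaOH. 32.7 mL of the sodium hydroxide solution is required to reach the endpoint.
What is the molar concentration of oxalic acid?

0.404 mol/L

H2C2O4 + 2 NaOH → Na2C2O4 + 2 H2O
n(NaOH) = 0.0327 L × 0.492 mol/L = 0.0161 mol
From the 1:2 mole ratio, n(H2C2O4) = 1/2 × 0.0161 = 8.04 × 10^-3 mol
[H2C2O4] = 8.04 × 10^-3 mol / 0.0199 L = 0.404 mol/L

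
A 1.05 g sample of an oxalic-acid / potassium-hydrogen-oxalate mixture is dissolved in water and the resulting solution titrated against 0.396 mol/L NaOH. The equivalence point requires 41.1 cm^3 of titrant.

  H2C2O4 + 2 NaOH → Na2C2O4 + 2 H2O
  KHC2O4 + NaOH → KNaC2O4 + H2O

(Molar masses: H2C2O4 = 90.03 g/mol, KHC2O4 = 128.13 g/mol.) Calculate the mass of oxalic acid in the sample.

n(NaOH) = 0.0411 × 0.396 = 0.0163 mol
Let x = n(H2C2O4), y = n(KHC2O4).
Titrant: 2x + 1y = 0.0163;  mass: 90.03x + 128.13y = 1.05
Solving, x = 6.23 × 10^-3 mol, y = 3.82 × 10^-3 mol
mass of H2C2O4 = 6.23 × 10^-3 × 90.03 = 0.561 g

0.561 g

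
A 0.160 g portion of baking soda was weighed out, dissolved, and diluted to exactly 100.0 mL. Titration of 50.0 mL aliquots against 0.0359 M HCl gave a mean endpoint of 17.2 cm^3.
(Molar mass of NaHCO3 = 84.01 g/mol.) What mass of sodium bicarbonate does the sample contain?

NaHCO3 + HCl → NaCl + H2O + CO2
n(HCl) per titration = 0.0172 × 0.0359 = 6.17 × 10^-4 mol
n(NaHCO3) in each aliquot = 6.17 × 10^-4 mol (1:1 ratio)
n(NaHCO3) in the whole flask = 6.17 × 10^-4 × 100.0/50.0 = 1.23 × 10^-3 mol
mass of NaHCO3 = 1.23 × 10^-3 × 84.01 = 0.104 g

0.104 g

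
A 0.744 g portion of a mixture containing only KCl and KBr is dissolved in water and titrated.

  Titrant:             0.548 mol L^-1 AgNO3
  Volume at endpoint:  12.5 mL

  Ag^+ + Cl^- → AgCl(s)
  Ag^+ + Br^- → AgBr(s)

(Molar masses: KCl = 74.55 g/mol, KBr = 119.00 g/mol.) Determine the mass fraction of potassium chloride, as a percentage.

n(AgNO3) = 0.0125 × 0.548 = 6.85 × 10^-3 mol
Let x = n(KCl), y = n(KBr).
Titrant: 1x + 1y = 6.85 × 10^-3;  mass: 74.55x + 119.00y = 0.744
Solving, x = 1.60 × 10^-3 mol, y = 5.25 × 10^-3 mol
mass of KCl = 1.60 × 10^-3 × 74.55 = 0.119 g
% KCl = 0.119 / 0.744 × 100 = 16.0 %

16.0 %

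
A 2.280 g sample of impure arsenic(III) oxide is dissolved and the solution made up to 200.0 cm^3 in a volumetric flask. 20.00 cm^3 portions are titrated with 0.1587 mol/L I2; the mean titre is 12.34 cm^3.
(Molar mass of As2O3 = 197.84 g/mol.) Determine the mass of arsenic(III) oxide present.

As2O3 + 2 I2 + 2 H2O → As2O5 + 4 HI
n(I2) per titration = 0.01234 × 0.1587 = 1.958 × 10^-3 mol
From the 1:2 ratio, n(As2O3) in each aliquot = 1/2 × 1.958 × 10^-3 = 9.792 × 10^-4 mol
n(As2O3) in the whole flask = 9.792 × 10^-4 × 200.0/20.00 = 9.792 × 10^-3 mol
mass of As2O3 = 9.792 × 10^-3 × 197.84 = 1.937 g

1.937 g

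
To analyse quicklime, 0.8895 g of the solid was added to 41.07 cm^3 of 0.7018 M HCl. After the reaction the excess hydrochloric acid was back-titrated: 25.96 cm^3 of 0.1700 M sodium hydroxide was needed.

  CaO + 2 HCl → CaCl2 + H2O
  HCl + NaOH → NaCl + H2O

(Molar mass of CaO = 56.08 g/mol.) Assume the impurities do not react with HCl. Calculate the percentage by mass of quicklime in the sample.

76.95 %

n(HCl) added = 0.04107 × 0.7018 = 0.02882 mol
n(NaOH) used in back-titration = 0.02596 × 0.1700 = 4.413 × 10^-3 mol
n(HCl) left over = 4.413 × 10^-3 mol (1:1 ratio)
n(HCl) consumed by analyte = 0.02882 − 4.413 × 10^-3 = 0.02441 mol
From the 1:2 ratio, n(CaO) = 1/2 × 0.02441 = 0.01220 mol
mass of CaO = 0.01220 × 56.08 = 0.6844 g
% CaO = 0.6844 / 0.8895 × 100 = 76.95 %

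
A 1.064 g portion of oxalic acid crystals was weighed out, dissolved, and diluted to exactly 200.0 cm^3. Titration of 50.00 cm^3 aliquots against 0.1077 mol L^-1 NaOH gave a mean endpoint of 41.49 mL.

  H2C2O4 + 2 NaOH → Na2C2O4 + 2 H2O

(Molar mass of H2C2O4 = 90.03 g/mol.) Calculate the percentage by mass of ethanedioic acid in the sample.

n(NaOH) per titration = 0.04149 × 0.1077 = 4.468 × 10^-3 mol
From the 1:2 ratio, n(H2C2O4) in each aliquot = 1/2 × 4.468 × 10^-3 = 2.234 × 10^-3 mol
n(H2C2O4) in the whole flask = 2.234 × 10^-3 × 200.0/50.00 = 8.937 × 10^-3 mol
mass of H2C2O4 = 8.937 × 10^-3 × 90.03 = 0.8046 g
% H2C2O4 = 0.8046 / 1.064 × 100 = 75.62 %

75.62 %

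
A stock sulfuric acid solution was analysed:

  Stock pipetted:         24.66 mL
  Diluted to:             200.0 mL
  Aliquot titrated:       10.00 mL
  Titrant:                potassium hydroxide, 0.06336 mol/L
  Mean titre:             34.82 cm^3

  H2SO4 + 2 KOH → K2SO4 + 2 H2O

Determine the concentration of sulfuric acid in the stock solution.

0.8946 mol/L

n(KOH) = 0.03482 × 0.06336 = 2.206 × 10^-3 mol
From the 1:2 ratio, n(H2SO4) in the aliquot = 1/2 × 2.206 × 10^-3 = 1.103 × 10^-3 mol
[H2SO4]_dilute = 1.103 × 10^-3 / 0.01000 = 0.1103 mol/L
Dilution factor = 200.0 / 24.66 = 8.110
[H2SO4]_stock = 0.1103 × 8.110 = 0.8946 mol/L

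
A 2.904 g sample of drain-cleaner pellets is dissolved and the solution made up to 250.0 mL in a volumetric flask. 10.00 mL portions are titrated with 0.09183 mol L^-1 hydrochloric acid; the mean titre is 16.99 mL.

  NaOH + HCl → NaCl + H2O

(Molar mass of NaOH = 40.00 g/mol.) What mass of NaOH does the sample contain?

n(HCl) per titration = 0.01699 × 0.09183 = 1.560 × 10^-3 mol
n(NaOH) in each aliquot = 1.560 × 10^-3 mol (1:1 ratio)
n(NaOH) in the whole flask = 1.560 × 10^-3 × 250.0/10.00 = 0.03900 mol
mass of NaOH = 0.03900 × 40.00 = 1.560 g

1.560 g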